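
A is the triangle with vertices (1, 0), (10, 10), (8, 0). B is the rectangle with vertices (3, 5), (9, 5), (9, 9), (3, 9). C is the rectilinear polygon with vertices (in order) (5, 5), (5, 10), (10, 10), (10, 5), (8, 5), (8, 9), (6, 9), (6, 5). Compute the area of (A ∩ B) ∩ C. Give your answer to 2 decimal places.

3.47

|A ∩ B| = 6.8056.
|(A ∩ B) ∩ C| = 3.47.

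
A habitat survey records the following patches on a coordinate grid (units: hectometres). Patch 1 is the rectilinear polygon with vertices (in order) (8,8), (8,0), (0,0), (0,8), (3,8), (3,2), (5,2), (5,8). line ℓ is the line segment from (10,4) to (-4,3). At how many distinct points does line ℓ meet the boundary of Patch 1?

4

The segment meets the boundary at (0,3.286), (3,3.5), (5,3.643), (8,3.857).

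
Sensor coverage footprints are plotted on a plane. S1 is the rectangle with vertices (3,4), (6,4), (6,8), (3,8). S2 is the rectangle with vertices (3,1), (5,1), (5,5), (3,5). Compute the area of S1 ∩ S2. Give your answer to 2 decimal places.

2.00

|S1∩S2|: x∈[3,5], y∈[4,5] → 2·1 = 2.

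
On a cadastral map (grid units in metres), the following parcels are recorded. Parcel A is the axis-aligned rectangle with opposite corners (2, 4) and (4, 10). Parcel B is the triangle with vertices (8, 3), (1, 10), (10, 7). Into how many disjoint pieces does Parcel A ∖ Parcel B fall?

Parcel A ∖ Parcel B splits into 2 disjoint pieces (area 8, area 1.3333).

2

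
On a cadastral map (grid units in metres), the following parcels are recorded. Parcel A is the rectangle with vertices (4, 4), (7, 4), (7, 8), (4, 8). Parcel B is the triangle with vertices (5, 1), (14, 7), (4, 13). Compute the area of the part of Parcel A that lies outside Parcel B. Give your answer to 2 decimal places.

2.33

|Parcel A| = 12, |Parcel A∩Parcel B| = 9.6667.
|Parcel A ∖ Parcel B| = |Parcel A| − |Parcel A∩Parcel B| = 12 − 9.6667 = 2.33.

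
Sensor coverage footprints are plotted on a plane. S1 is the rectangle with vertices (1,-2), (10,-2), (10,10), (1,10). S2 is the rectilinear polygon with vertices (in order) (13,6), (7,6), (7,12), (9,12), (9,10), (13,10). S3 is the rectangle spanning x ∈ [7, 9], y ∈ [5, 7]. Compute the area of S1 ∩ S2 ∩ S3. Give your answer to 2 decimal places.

2.00

The intersection is the polygon with vertices (7,6), (7,7), (9,7), (9,6).
By the shoelace formula its area is 2.00.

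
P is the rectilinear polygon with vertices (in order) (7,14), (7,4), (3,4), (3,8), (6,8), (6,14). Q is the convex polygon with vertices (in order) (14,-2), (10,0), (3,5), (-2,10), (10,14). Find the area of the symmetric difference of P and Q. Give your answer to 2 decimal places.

|P| = 22, |Q| = 117, |P∩Q| = 20.1333.
|P △ Q| = |P| + |Q| − 2·|P∩Q| = 22 + 117 − 40.2667 = 98.73.

98.73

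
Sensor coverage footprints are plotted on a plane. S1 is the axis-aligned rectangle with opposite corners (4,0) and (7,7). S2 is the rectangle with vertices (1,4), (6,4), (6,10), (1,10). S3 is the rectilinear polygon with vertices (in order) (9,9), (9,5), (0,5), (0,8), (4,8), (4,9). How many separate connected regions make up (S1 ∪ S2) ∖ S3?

(S1 ∪ S2) ∖ S3 splits into 2 disjoint pieces (area 18, area 8).

2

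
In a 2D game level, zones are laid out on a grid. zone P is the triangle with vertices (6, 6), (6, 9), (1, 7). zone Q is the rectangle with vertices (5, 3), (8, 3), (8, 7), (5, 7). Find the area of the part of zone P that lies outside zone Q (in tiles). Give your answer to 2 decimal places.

|zone P| = 7.5, |zone P∩zone Q| = 0.9.
|zone P ∖ zone Q| = |zone P| − |zone P∩zone Q| = 7.5 − 0.9 = 6.60.

6.60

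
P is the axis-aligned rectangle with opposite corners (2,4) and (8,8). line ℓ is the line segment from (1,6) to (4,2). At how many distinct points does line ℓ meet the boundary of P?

The segment meets the boundary at (2.5,4), (2,4.667).

2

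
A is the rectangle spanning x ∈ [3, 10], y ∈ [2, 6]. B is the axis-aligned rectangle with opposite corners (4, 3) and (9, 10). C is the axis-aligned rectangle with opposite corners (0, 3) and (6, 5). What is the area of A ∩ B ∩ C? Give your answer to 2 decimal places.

4.00

The intersection is the polygon with vertices (4,3), (4,5), (6,5), (6,3).
By the shoelace formula its area is 4.00.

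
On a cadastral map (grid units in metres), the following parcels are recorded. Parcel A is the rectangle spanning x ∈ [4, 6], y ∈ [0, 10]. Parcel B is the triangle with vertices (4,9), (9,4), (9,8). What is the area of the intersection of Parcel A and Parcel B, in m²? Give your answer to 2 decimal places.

1.60

The intersection is the polygon with vertices (6,7), (4,9), (6,8.6).
By the shoelace formula its area is 1.60.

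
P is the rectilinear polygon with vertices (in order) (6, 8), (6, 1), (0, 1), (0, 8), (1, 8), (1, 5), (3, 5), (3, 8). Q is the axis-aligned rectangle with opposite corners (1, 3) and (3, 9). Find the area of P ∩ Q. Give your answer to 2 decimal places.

4.00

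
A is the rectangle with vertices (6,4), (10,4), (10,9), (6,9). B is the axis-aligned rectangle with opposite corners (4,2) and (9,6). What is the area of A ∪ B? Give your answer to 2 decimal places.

34.00

By inclusion–exclusion:
Individual areas: |A| = 20, |B| = 20.
|A∩B|: x∈[6,9], y∈[4,6] → 3·2 = 6.
|A ∪ B| = 40 − 6 = 34.00.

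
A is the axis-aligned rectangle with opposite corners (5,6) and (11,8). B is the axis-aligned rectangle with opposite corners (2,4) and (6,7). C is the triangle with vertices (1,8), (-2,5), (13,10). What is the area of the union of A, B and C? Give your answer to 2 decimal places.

36.67

By inclusion–exclusion:
Individual areas: |A| = 12, |B| = 12, |C| = 15.
|A∩B|: x∈[5,6], y∈[6,7] → 1·1 = 1.
|A∩C| = 0.6667.
|B∩C| = 0.6667.
|A∩B∩C| = 0.
|A ∪ B ∪ C| = 39 − 2.3333 + 0 = 36.67.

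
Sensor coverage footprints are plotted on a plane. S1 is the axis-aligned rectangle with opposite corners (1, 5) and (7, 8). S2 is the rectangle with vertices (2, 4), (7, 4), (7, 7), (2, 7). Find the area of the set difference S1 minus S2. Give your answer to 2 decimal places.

8.00

|S1∩S2|: x∈[2,7], y∈[5,7] → 5·2 = 10.
|S1| = 18.
|S1 ∖ S2| = |S1| − |S1∩S2| = 18 − 10 = 8.00.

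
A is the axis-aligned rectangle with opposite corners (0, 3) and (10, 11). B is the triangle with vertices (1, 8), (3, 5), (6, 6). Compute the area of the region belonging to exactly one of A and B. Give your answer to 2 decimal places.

|A| = 80, |B| = 5.5, |A∩B| = 5.5.
|A △ B| = |A| + |B| − 2·|A∩B| = 80 + 5.5 − 11 = 74.50.

74.50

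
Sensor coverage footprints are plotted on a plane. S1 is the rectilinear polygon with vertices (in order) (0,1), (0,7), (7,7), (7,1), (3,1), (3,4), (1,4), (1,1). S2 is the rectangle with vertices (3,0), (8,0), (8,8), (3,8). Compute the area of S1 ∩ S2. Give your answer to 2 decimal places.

The intersection is the polygon with vertices (7,7), (7,1), (3,1), (3,4), (3,7).
By the shoelace formula its area is 24.00.

24.00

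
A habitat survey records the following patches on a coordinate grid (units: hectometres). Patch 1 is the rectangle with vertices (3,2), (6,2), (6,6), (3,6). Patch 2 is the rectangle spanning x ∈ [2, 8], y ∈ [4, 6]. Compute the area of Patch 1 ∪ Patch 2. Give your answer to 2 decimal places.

18.00

By inclusion–exclusion:
Individual areas: |Patch 1| = 12, |Patch 2| = 12.
|Patch 1∩Patch 2|: x∈[3,6], y∈[4,6] → 3·2 = 6.
|Patch 1 ∪ Patch 2| = 24 − 6 = 18.00.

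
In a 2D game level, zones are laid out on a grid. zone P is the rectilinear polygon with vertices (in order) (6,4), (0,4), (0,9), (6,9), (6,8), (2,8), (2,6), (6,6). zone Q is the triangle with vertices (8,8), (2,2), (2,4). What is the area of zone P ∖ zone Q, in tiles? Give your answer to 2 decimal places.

19.00

|zone P| = 22, |zone P∩zone Q| = 3.
|zone P ∖ zone Q| = |zone P| − |zone P∩zone Q| = 22 − 3 = 19.00.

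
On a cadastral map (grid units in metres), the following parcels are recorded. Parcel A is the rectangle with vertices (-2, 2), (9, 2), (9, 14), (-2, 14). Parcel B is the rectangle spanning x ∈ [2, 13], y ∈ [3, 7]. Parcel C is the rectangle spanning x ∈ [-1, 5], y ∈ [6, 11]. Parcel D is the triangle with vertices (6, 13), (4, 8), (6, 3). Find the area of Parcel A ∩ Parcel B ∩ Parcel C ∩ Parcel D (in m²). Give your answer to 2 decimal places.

0.40

The intersection is the polygon with vertices (5,7), (5,6), (4.8,6), (4.4,7).
By the shoelace formula its area is 0.40.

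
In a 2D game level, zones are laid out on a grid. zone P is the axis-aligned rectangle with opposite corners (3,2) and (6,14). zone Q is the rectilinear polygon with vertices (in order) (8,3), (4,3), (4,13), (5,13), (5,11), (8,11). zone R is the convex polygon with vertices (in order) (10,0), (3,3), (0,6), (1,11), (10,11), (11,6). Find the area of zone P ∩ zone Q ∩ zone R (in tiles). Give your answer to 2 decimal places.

16.00

The intersection is the polygon with vertices (4,3), (4,11), (5,11), (6,11), (6,3).
By the shoelace formula its area is 16.00.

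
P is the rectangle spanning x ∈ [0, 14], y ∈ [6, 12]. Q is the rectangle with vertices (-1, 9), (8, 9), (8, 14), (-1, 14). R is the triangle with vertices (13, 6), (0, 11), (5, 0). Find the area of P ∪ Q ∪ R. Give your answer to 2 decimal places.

137.18

By inclusion–exclusion:
Individual areas: |P| = 84, |Q| = 45, |R| = 59.
|P∩Q|: x∈[0,8], y∈[9,12] → 8·3 = 24.
|P∩R| = 26.8182.
|Q∩R| = 4.2909.
|P∩Q∩R| = 4.2909.
|P ∪ Q ∪ R| = 188 − 55.1091 + 4.2909 = 137.18.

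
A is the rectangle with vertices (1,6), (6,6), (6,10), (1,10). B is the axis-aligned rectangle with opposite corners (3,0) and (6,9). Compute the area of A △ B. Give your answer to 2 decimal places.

|A∩B|: x∈[3,6], y∈[6,9] → 3·3 = 9.
|A △ B| = |A| + |B| − 2·|A∩B| = 20 + 27 − 18 = 29.00.

29.00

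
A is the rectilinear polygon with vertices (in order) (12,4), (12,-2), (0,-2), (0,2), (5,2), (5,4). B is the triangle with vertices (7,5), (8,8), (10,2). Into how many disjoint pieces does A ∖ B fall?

A ∖ B is a single connected region.

1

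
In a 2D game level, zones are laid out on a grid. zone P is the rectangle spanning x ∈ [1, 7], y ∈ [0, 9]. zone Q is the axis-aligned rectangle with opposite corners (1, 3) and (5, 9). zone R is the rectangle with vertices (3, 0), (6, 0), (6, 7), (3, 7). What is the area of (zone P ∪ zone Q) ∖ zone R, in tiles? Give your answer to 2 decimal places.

33.00

|zone P ∪ zone Q| = 54.
|(zone P ∪ zone Q) ∩ zone R| = 21.
|(zone P ∪ zone Q) ∖ zone R| = 54 − 21 = 33.00.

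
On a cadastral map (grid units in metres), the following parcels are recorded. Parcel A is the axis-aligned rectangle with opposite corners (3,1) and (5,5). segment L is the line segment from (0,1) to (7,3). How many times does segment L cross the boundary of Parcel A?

The segment meets the boundary at (5,2.429), (3,1.857).

2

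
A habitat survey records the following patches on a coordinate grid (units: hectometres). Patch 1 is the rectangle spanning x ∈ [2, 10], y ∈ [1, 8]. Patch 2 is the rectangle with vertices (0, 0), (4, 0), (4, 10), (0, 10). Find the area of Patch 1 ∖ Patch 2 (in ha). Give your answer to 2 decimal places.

42.00

|Patch 1∩Patch 2|: x∈[2,4], y∈[1,8] → 2·7 = 14.
|Patch 1| = 56.
|Patch 1 ∖ Patch 2| = |Patch 1| − |Patch 1∩Patch 2| = 56 − 14 = 42.00.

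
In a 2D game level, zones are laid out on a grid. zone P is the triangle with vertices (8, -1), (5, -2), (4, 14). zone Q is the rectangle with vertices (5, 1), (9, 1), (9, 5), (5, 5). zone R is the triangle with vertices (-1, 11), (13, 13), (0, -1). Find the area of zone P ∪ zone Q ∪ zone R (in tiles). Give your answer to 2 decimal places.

By inclusion–exclusion:
Individual areas: |zone P| = 24.5, |zone Q| = 16, |zone R| = 85.
|zone P∩zone Q| = 7.7333.
|zone P∩zone R| = 7.9859.
|zone Q∩zone R| = 0.1758.
|zone P∩zone Q∩zone R| = 0.1758.
|zone P ∪ zone Q ∪ zone R| = 125.5 − 15.8951 + 0.1758 = 109.78.

109.78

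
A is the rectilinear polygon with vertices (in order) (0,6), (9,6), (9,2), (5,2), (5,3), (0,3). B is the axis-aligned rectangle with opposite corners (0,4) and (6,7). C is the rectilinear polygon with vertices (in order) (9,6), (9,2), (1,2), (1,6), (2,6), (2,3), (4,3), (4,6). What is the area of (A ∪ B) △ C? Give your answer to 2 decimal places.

|A ∪ B| = 37.
|(A ∪ B) ∩ C| = 22.
|(A ∪ B) △ C| = 37 + 26 − 44 = 19.00.

19.00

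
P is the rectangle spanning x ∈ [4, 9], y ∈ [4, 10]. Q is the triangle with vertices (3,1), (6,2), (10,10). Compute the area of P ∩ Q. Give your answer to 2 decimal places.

4.64

The intersection is the polygon with vertices (9,8), (7,4), (5.333,4), (9,8.714).
By the shoelace formula its area is 4.64.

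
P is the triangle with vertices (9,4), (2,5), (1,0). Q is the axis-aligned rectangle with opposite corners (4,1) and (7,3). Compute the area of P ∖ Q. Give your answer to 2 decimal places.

15.75

|P| = 18, |P∩Q| = 2.25.
|P ∖ Q| = |P| − |P∩Q| = 18 − 2.25 = 15.75.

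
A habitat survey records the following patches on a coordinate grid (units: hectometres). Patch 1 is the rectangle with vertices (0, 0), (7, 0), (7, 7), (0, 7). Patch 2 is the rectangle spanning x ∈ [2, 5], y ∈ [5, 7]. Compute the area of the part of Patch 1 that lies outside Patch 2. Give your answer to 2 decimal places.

43.00

|Patch 1∩Patch 2|: x∈[2,5], y∈[5,7] → 3·2 = 6.
|Patch 1| = 49.
|Patch 1 ∖ Patch 2| = |Patch 1| − |Patch 1∩Patch 2| = 49 − 6 = 43.00.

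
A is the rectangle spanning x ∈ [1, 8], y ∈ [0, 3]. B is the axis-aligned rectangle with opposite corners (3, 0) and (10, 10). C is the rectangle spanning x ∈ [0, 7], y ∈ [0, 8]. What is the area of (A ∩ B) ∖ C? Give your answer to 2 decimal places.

3.00

|A ∩ B| = 15.
|(A ∩ B) ∩ C| = 12.
|(A ∩ B) ∖ C| = 15 − 12 = 3.00.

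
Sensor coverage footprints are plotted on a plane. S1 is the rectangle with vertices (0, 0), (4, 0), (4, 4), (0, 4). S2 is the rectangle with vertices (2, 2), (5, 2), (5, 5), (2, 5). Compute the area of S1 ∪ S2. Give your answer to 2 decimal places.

21.00

By inclusion–exclusion:
Individual areas: |S1| = 16, |S2| = 9.
|S1∩S2|: x∈[2,4], y∈[2,4] → 2·2 = 4.
|S1 ∪ S2| = 25 − 4 = 21.00.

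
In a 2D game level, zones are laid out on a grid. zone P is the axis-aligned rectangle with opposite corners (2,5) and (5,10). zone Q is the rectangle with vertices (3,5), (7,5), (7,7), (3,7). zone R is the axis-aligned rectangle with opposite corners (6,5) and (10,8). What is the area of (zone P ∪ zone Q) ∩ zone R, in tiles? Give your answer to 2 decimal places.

The region (zone P ∪ zone Q) ∩ zone R is the polygon with vertices (7,7), (7,5), (6,5), (6,7).
By the shoelace formula its area is 2.00.

2.00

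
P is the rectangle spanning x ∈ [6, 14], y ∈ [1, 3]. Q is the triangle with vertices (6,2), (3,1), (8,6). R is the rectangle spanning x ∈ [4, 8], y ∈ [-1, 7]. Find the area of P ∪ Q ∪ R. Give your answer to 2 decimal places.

By inclusion–exclusion:
Individual areas: |P| = 16, |Q| = 5, |R| = 32.
|P∩Q| = 0.25.
|P∩R|: x∈[6,8], y∈[1,3] → 2·2 = 4.
|Q∩R| = 4.6667.
|P∩Q∩R| = 0.25.
|P ∪ Q ∪ R| = 53 − 8.9167 + 0.25 = 44.33.

44.33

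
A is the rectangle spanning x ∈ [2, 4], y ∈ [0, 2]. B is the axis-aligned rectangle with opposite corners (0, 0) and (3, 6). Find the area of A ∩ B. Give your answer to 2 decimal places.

2.00

|A∩B|: x∈[2,3], y∈[0,2] → 1·2 = 2.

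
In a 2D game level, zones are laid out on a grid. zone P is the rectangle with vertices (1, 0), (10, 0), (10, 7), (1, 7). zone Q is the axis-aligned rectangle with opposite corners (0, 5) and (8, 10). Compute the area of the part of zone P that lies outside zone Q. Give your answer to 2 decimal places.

49.00

|zone P∩zone Q|: x∈[1,8], y∈[5,7] → 7·2 = 14.
|zone P| = 63.
|zone P ∖ zone Q| = |zone P| − |zone P∩zone Q| = 63 − 14 = 49.00.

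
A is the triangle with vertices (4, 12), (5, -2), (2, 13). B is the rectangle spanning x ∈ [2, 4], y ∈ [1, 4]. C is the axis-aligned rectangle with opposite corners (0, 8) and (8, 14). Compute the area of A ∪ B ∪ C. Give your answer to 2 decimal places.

60.33

By inclusion–exclusion:
Individual areas: |A| = 13.5, |B| = 6, |C| = 48.
|A∩B| = 0.1.
|A∩C| = 7.0714.
|B∩C| = 0 (no overlap).
|A∩B∩C| = 0.
|A ∪ B ∪ C| = 67.5 − 7.1714 + 0 = 60.33.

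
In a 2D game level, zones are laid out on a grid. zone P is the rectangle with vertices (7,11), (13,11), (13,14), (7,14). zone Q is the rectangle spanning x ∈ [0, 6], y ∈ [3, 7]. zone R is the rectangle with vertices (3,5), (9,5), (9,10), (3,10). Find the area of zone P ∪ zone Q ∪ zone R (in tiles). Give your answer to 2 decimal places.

By inclusion–exclusion:
Individual areas: |zone P| = 18, |zone Q| = 24, |zone R| = 30.
|zone P∩zone Q| = 0 (no overlap).
|zone P∩zone R| = 0 (no overlap).
|zone Q∩zone R|: x∈[3,6], y∈[5,7] → 3·2 = 6.
|zone P∩zone Q∩zone R| = 0.
|zone P ∪ zone Q ∪ zone R| = 72 − 6 + 0 = 66.00.

66.00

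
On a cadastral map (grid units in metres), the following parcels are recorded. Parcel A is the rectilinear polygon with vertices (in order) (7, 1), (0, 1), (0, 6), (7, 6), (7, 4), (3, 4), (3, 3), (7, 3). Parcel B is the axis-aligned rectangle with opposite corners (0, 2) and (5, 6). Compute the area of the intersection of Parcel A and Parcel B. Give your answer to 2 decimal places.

The intersection is the polygon with vertices (0,6), (5,6), (5,4), (3,4), (3,3), (5,3), (5,2), (0,2).
By the shoelace formula its area is 18.00.

18.00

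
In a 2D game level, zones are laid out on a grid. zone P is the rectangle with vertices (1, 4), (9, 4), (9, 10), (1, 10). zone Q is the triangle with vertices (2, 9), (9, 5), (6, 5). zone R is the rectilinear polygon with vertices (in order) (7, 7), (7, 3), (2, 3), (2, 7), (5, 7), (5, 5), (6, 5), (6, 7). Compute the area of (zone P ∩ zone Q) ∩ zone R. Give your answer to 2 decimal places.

|zone P ∩ zone Q| = 6.
|(zone P ∩ zone Q) ∩ zone R| = 1.93.

1.93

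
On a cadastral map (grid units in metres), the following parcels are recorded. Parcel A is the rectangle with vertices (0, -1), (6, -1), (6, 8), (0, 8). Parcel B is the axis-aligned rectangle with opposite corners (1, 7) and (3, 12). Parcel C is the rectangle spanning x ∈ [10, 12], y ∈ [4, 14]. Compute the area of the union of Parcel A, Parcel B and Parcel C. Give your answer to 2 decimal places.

82.00

By inclusion–exclusion:
Individual areas: |Parcel A| = 54, |Parcel B| = 10, |Parcel C| = 20.
|Parcel A∩Parcel B|: x∈[1,3], y∈[7,8] → 2·1 = 2.
|Parcel A∩Parcel C| = 0 (no overlap).
|Parcel B∩Parcel C| = 0 (no overlap).
|Parcel A∩Parcel B∩Parcel C| = 0.
|Parcel A ∪ Parcel B ∪ Parcel C| = 84 − 2 + 0 = 82.00.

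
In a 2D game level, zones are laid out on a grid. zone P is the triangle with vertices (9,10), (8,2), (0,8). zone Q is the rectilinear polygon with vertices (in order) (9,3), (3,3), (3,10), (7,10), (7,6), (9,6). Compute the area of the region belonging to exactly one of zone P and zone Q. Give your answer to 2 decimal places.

22.32

|zone P| = 35, |zone Q| = 34, |zone P∩zone Q| = 23.3403.
|zone P △ zone Q| = |zone P| + |zone Q| − 2·|zone P∩zone Q| = 35 + 34 − 46.6806 = 22.32.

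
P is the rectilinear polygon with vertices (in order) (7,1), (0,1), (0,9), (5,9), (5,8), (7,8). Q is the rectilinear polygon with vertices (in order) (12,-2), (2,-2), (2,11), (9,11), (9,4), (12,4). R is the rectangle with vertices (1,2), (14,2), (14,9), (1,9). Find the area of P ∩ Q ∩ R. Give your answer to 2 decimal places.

The intersection is the polygon with vertices (2,9), (5,9), (5,8), (7,8), (7,2), (2,2).
By the shoelace formula its area is 33.00.

33.00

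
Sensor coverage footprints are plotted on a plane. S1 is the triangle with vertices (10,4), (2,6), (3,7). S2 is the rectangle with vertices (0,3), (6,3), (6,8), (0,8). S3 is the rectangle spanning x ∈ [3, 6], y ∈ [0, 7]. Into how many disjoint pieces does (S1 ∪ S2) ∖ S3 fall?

(S1 ∪ S2) ∖ S3 splits into 2 disjoint pieces (area 18, area 1.4286).

2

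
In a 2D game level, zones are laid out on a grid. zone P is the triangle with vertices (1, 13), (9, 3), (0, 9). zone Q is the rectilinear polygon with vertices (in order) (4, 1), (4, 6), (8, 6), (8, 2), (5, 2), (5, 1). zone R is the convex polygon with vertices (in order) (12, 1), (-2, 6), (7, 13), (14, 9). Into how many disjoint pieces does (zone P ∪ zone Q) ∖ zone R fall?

(zone P ∪ zone Q) ∖ zone R splits into 2 disjoint pieces (area 5.5714, area 7.7032).

2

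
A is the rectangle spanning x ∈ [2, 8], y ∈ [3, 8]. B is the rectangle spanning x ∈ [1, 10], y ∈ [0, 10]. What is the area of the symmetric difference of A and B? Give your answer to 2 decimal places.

|A∩B|: x∈[2,8], y∈[3,8] → 6·5 = 30.
|A △ B| = |A| + |B| − 2·|A∩B| = 30 + 90 − 60 = 60.00.

60.00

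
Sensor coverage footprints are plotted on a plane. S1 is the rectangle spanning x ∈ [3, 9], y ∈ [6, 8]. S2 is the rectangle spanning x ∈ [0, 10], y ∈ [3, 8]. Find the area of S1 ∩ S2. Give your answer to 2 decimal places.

12.00

|S1∩S2|: x∈[3,9], y∈[6,8] → 6·2 = 12.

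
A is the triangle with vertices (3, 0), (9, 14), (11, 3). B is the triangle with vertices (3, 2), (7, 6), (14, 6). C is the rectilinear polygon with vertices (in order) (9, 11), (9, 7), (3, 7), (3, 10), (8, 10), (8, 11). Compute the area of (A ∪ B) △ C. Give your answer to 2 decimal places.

|A ∪ B| = 49.6284.
|(A ∪ B) ∩ C| = 8.0714.
|(A ∪ B) △ C| = 49.6284 + 19 − 16.1429 = 52.49.

52.49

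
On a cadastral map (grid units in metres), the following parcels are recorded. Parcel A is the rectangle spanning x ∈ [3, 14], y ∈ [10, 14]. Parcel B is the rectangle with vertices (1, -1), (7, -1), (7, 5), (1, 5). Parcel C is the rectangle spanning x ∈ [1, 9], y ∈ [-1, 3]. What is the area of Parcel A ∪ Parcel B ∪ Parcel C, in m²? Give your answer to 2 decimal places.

88.00

By inclusion–exclusion:
Individual areas: |Parcel A| = 44, |Parcel B| = 36, |Parcel C| = 32.
|Parcel A∩Parcel B| = 0 (no overlap).
|Parcel A∩Parcel C| = 0 (no overlap).
|Parcel B∩Parcel C|: x∈[1,7], y∈[-1,3] → 6·4 = 24.
|Parcel A∩Parcel B∩Parcel C| = 0.
|Parcel A ∪ Parcel B ∪ Parcel C| = 112 − 24 + 0 = 88.00.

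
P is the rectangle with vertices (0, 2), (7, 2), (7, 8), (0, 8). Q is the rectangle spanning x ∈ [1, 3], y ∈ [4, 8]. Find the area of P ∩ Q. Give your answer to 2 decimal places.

8.00

|P∩Q|: x∈[1,3], y∈[4,8] → 2·4 = 8.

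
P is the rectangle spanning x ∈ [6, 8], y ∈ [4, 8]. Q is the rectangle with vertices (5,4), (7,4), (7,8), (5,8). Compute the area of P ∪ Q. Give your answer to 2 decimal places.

12.00

By inclusion–exclusion:
Individual areas: |P| = 8, |Q| = 8.
|P∩Q|: x∈[6,7], y∈[4,8] → 1·4 = 4.
|P ∪ Q| = 16 − 4 = 12.00.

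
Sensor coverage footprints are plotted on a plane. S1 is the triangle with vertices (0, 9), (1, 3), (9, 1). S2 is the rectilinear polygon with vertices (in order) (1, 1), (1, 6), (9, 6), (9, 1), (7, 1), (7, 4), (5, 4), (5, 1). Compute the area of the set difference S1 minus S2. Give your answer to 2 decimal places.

8.72

|S1| = 23, |S1∩S2| = 14.2778.
|S1 ∖ S2| = |S1| − |S1∩S2| = 23 − 14.2778 = 8.72.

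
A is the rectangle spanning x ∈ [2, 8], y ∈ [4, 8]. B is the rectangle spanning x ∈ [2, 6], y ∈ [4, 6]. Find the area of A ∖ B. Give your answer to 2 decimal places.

16.00

|A∩B|: x∈[2,6], y∈[4,6] → 4·2 = 8.
|A| = 24.
|A ∖ B| = |A| − |A∩B| = 24 − 8 = 16.00.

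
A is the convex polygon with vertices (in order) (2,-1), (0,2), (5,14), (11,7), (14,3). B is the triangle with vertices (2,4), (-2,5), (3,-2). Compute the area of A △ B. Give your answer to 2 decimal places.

|A| = 105, |B| = 11.5, |A∩B| = 7.6535.
|A △ B| = |A| + |B| − 2·|A∩B| = 105 + 11.5 − 15.3071 = 101.19.

101.19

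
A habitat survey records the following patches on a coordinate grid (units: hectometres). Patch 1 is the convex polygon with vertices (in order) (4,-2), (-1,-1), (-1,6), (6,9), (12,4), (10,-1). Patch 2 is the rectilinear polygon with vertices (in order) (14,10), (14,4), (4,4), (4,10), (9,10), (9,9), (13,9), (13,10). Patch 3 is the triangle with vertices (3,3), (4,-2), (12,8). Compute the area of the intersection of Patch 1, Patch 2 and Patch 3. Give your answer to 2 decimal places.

The intersection is the polygon with vertices (10.08,5.6), (8.8,4), (4.8,4), (9.12,6.4).
By the shoelace formula its area is 6.08.

6.08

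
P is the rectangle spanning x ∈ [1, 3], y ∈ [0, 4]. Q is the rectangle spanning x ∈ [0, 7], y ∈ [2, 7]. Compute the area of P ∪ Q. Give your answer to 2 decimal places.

By inclusion–exclusion:
Individual areas: |P| = 8, |Q| = 35.
|P∩Q|: x∈[1,3], y∈[2,4] → 2·2 = 4.
|P ∪ Q| = 43 − 4 = 39.00.

39.00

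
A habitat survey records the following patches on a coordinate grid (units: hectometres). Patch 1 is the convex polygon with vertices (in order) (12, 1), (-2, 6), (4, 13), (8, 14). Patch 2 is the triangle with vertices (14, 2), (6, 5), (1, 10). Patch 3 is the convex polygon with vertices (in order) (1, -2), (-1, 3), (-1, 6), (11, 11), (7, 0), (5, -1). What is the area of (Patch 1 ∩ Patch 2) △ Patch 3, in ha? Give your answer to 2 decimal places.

82.03

|Patch 1 ∩ Patch 2| = 11.595.
|(Patch 1 ∩ Patch 2) ∩ Patch 3| = 7.7803.
|(Patch 1 ∩ Patch 2) △ Patch 3| = 11.595 + 86 − 15.5606 = 82.03.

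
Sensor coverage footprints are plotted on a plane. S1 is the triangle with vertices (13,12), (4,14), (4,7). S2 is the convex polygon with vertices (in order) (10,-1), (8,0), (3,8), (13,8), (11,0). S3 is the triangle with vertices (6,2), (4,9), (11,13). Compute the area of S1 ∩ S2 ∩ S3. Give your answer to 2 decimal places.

0.55

The intersection is the polygon with vertices (5.8,8), (4.493,7.274), (4.286,8).
By the shoelace formula its area is 0.55.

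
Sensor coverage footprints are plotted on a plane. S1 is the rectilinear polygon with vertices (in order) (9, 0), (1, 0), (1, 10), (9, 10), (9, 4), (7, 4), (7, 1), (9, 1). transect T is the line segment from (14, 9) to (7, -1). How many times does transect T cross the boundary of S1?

The segment meets the boundary at (7.7,0), (8.4,1).

2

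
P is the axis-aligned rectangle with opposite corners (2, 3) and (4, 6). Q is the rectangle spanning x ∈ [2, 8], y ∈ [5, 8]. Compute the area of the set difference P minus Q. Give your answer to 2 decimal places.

|P∩Q|: x∈[2,4], y∈[5,6] → 2·1 = 2.
|P| = 6.
|P ∖ Q| = |P| − |P∩Q| = 6 − 2 = 4.00.

4.00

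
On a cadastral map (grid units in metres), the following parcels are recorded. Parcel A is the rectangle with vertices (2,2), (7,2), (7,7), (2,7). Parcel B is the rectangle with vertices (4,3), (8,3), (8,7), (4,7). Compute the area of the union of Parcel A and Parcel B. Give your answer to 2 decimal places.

29.00

By inclusion–exclusion:
Individual areas: |Parcel A| = 25, |Parcel B| = 16.
|Parcel A∩Parcel B|: x∈[4,7], y∈[3,7] → 3·4 = 12.
|Parcel A ∪ Parcel B| = 41 − 12 = 29.00.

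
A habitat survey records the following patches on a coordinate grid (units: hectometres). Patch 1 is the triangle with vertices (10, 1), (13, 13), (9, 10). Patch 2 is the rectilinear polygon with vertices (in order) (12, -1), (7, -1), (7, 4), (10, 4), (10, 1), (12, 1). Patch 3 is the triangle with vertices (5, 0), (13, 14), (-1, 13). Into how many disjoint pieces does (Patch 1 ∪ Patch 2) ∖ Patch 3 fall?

1

(Patch 1 ∪ Patch 2) ∖ Patch 3 is a single connected region.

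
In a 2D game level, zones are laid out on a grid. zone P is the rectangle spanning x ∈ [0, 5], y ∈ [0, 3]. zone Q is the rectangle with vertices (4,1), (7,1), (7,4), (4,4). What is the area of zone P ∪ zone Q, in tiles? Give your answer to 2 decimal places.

By inclusion–exclusion:
Individual areas: |zone P| = 15, |zone Q| = 9.
|zone P∩zone Q|: x∈[4,5], y∈[1,3] → 1·2 = 2.
|zone P ∪ zone Q| = 24 − 2 = 22.00.

22.00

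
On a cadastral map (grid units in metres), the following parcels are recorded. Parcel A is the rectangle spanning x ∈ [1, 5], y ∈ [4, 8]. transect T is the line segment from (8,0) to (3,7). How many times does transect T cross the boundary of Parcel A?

1

The segment meets the boundary at (5,4.2).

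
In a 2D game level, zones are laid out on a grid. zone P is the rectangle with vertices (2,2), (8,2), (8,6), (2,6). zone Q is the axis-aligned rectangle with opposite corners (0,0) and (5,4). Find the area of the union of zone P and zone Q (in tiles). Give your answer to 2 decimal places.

By inclusion–exclusion:
Individual areas: |zone P| = 24, |zone Q| = 20.
|zone P∩zone Q|: x∈[2,5], y∈[2,4] → 3·2 = 6.
|zone P ∪ zone Q| = 44 − 6 = 38.00.

38.00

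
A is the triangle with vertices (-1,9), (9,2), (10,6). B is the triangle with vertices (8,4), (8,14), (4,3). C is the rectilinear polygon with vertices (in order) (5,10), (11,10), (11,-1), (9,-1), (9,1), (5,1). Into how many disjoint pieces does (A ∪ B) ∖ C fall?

(A ∪ B) ∖ C splits into 2 disjoint pieces (area 8.8101, area 2.9091).

2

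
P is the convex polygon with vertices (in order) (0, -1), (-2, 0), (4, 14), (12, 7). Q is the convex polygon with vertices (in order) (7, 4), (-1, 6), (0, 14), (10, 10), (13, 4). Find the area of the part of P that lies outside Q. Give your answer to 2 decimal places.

|P| = 91, |P∩Q| = 57.2655.
|P ∖ Q| = |P| − |P∩Q| = 91 − 57.2655 = 33.73.

33.73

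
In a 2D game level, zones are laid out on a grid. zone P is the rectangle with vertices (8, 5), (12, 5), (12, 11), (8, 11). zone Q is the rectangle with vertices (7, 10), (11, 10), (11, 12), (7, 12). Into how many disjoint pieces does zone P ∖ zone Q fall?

zone P ∖ zone Q is a single connected region.

1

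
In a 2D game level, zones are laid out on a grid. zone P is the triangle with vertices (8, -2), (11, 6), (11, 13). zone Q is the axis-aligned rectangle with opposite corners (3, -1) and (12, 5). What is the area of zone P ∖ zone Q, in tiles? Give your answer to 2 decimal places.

|zone P| = 10.5, |zone P∩zone Q| = 4.2.
|zone P ∖ zone Q| = |zone P| − |zone P∩zone Q| = 10.5 − 4.2 = 6.30.

6.30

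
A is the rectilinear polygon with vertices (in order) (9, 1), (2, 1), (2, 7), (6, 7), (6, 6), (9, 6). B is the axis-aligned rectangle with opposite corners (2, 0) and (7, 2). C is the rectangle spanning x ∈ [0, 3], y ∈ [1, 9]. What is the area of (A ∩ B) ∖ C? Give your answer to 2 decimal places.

4.00

|A ∩ B| = 5.
|(A ∩ B) ∩ C| = 1.
|(A ∩ B) ∖ C| = 5 − 1 = 4.00.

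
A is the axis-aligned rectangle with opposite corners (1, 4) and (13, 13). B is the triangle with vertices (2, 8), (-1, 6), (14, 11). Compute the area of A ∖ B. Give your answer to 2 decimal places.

|A| = 108, |A∩B| = 6.7917.
|A ∖ B| = |A| − |A∩B| = 108 − 6.7917 = 101.21.

101.21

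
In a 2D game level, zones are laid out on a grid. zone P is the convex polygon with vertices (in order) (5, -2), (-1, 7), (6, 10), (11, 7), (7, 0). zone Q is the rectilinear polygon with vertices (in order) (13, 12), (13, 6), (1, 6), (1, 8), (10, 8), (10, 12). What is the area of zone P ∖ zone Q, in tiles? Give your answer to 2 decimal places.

|zone P| = 75, |zone P∩zone Q| = 18.8571.
|zone P ∖ zone Q| = |zone P| − |zone P∩zone Q| = 75 − 18.8571 = 56.14.

56.14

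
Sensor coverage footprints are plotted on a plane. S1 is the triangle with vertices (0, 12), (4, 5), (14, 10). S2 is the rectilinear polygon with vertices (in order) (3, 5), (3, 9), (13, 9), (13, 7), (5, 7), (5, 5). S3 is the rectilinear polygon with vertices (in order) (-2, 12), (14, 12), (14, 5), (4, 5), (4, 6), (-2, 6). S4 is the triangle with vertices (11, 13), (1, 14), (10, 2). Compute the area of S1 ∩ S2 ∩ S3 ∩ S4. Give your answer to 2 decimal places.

The intersection is the polygon with vertices (10.636,9), (10.571,8.286), (8,7), (6.25,7), (4.75,9).
By the shoelace formula its area is 8.51.

8.51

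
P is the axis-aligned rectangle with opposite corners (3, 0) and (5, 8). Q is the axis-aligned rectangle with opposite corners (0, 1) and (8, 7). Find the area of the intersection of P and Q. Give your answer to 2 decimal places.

|P∩Q|: x∈[3,5], y∈[1,7] → 2·6 = 12.

12.00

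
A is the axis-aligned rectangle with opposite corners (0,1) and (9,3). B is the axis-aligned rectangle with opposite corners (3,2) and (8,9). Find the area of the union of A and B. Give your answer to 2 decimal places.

48.00

By inclusion–exclusion:
Individual areas: |A| = 18, |B| = 35.
|A∩B|: x∈[3,8], y∈[2,3] → 5·1 = 5.
|A ∪ B| = 53 − 5 = 48.00.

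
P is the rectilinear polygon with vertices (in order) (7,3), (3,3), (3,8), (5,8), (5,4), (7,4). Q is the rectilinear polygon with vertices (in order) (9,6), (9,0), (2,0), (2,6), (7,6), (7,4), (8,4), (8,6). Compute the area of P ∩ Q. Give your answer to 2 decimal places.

The intersection is the polygon with vertices (3,3), (3,6), (5,6), (5,4), (7,4), (7,3).
By the shoelace formula its area is 8.00.

8.00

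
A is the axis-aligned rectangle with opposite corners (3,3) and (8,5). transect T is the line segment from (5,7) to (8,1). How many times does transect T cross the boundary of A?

The segment meets the boundary at (6,5), (7,3).

2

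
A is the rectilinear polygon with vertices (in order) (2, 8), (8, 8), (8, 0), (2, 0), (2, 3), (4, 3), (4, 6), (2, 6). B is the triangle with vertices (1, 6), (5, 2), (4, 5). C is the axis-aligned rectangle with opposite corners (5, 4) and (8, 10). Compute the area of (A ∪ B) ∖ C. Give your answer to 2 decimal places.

|A ∪ B| = 45.
|(A ∪ B) ∩ C| = 12.
|(A ∪ B) ∖ C| = 45 − 12 = 33.00.

33.00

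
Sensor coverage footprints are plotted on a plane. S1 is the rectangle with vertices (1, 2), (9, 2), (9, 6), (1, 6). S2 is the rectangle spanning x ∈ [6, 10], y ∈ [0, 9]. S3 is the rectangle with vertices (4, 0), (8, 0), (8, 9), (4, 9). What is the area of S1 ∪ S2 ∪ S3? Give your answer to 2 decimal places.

66.00

By inclusion–exclusion:
Individual areas: |S1| = 32, |S2| = 36, |S3| = 36.
|S1∩S2|: x∈[6,9], y∈[2,6] → 3·4 = 12.
|S1∩S3|: x∈[4,8], y∈[2,6] → 4·4 = 16.
|S2∩S3|: x∈[6,8], y∈[0,9] → 2·9 = 18.
|S1∩S2∩S3| = 8.
|S1 ∪ S2 ∪ S3| = 104 − 46 + 8 = 66.00.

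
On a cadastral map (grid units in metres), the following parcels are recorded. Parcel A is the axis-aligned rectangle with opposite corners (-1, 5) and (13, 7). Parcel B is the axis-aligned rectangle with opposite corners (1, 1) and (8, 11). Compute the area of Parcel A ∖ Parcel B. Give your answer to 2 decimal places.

|Parcel A∩Parcel B|: x∈[1,8], y∈[5,7] → 7·2 = 14.
|Parcel A| = 28.
|Parcel A ∖ Parcel B| = |Parcel A| − |Parcel A∩Parcel B| = 28 − 14 = 14.00.

14.00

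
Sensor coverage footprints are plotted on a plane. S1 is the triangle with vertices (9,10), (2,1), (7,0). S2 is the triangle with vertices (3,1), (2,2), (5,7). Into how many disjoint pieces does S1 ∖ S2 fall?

S1 ∖ S2 is a single connected region.

1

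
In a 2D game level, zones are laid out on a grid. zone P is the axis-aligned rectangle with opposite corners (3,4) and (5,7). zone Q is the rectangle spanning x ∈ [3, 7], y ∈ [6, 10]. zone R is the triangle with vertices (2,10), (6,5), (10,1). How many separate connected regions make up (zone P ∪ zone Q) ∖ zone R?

(zone P ∪ zone Q) ∖ zone R splits into 2 disjoint pieces (area 7.025, area 12.3264).

2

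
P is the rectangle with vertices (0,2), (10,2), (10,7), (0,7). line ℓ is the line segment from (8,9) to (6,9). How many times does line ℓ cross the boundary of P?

0

The segment lies entirely outside P and never meets its boundary.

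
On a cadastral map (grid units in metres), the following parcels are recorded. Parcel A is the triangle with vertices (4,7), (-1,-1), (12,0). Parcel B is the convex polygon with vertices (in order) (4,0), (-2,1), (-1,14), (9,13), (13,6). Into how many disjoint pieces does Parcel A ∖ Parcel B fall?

Parcel A ∖ Parcel B is a single connected region.

1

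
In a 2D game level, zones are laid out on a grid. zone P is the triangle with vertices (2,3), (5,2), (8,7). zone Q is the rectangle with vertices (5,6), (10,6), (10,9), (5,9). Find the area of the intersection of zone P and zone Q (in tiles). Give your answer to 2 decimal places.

0.45

The intersection is the polygon with vertices (8,7), (7.4,6), (6.5,6).
By the shoelace formula its area is 0.45.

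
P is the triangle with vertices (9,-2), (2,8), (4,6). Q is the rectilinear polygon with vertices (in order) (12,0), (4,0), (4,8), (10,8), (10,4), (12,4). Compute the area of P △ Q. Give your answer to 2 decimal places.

55.01

|P| = 3, |Q| = 56, |P∩Q| = 1.9929.
|P △ Q| = |P| + |Q| − 2·|P∩Q| = 3 + 56 − 3.9857 = 55.01.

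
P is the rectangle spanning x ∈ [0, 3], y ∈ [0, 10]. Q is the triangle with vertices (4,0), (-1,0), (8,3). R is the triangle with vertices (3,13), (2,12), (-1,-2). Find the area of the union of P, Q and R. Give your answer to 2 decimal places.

By inclusion–exclusion:
Individual areas: |P| = 30, |Q| = 7.5, |R| = 5.5.
|P∩Q| = 2.5.
|P∩R| = 3.3131.
|Q∩R| = 0.0191.
|P∩Q∩R| = 0.
|P ∪ Q ∪ R| = 43 − 5.8322 + 0 = 37.17.

37.17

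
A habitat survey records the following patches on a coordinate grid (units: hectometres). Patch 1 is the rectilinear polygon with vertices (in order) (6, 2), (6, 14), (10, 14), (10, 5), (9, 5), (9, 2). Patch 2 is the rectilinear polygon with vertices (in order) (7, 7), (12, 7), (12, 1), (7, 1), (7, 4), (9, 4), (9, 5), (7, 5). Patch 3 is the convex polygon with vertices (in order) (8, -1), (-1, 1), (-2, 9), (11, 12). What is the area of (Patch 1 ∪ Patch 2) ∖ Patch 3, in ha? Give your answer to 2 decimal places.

27.90

|Patch 1 ∪ Patch 2| = 63.
|(Patch 1 ∪ Patch 2) ∩ Patch 3| = 35.1026.
|(Patch 1 ∪ Patch 2) ∖ Patch 3| = 63 − 35.1026 = 27.90.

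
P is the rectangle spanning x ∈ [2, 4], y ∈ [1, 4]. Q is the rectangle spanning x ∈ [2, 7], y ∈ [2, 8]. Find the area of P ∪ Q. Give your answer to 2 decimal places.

By inclusion–exclusion:
Individual areas: |P| = 6, |Q| = 30.
|P∩Q|: x∈[2,4], y∈[2,4] → 2·2 = 4.
|P ∪ Q| = 36 − 4 = 32.00.

32.00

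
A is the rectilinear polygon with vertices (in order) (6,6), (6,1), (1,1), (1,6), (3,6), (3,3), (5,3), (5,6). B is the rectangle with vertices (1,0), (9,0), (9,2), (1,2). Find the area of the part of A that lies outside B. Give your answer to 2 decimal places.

14.00

|A| = 19, |A∩B| = 5.
|A ∖ B| = |A| − |A∩B| = 19 − 5 = 14.00.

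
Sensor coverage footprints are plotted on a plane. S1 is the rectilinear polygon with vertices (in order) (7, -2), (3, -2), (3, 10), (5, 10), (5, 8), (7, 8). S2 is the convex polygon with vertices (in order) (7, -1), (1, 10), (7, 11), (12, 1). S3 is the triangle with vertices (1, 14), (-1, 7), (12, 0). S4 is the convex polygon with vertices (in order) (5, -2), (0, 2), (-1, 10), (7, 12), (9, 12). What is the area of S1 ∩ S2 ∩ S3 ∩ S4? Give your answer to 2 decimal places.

17.89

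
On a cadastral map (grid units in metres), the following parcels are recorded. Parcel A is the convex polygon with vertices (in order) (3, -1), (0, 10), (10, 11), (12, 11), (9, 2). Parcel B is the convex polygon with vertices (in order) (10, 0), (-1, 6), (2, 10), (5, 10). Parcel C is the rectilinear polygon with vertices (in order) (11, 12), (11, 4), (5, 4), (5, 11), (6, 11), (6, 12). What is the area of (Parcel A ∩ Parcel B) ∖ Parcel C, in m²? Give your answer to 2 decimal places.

|Parcel A ∩ Parcel B| = 40.7228.
|(Parcel A ∩ Parcel B) ∩ Parcel C| = 9.
|(Parcel A ∩ Parcel B) ∖ Parcel C| = 40.7228 − 9 = 31.72.

31.72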